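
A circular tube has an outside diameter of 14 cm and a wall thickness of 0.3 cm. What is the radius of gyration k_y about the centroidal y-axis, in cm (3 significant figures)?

Break the section into simple shapes (no overlaps), measuring from the bottom-left corner of the bounding box.
Outer circle: ⌀14, A = 153.94 cm², x = 7 cm, Ī = 1885.7 cm⁴.
Bore (subtracted): ⌀13.4, A = 141.03 cm², x = 7 cm, Ī = 1582.7 cm⁴.
By symmetry the centroid is at mid-width, x̄ = 7 cm.
All pieces are centred on the centroidal y-axis, so I = ΣĪ (holes subtracted) = 303.08 cm⁴.
Radius of gyration: k = √(I/A) = √(303.08 / 12.912) = 4.8448 cm.

k_y ≈ 4.84 cm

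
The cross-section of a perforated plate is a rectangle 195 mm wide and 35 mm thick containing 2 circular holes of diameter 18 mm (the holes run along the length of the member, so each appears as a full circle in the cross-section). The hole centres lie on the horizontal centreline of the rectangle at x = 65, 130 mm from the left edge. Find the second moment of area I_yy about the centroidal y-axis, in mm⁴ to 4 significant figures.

Split into non-overlapping primitives; take the origin at the lower-left of the bounding box.
Plate: 195 × 35, A = 6 825 mm², x = 97.5 mm, Ī = 21 626 719 mm⁴.
Hole 1 (subtracted): ⌀18, A = 254.469 mm², x = 65 mm, Ī = 5 153 mm⁴.
Hole 2 (subtracted): ⌀18, A = 254.469 mm², x = 130 mm, Ī = 5 153 mm⁴.
By symmetry the centroid is at mid-width, x̄ = 97.5 mm.
Transfer each piece to the centroidal y-axis using Ī + A·d² with d = x − 97.5:
  plate: d = 0 mm → contributes +21 626 719 mm⁴
  hole 1: d = -32.5 mm → contributes −273 936 mm⁴
  hole 2: d = 32.5 mm → contributes −273 936 mm⁴
Total I = 21 078 847 mm⁴.

I_yy ≈ 2.108 × 10⁷ mm⁴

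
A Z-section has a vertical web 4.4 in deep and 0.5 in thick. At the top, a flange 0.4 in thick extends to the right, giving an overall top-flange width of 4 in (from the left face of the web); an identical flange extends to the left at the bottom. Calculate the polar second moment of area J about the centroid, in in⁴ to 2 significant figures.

Split into non-overlapping primitives; take the origin at the lower-left of the bounding box.
Web: 0.5 × 4.4, A = 2.2 in², y = 2.2 in, Ī = 3.549 in⁴.
Top flange (beyond web): 3.5 × 0.4, A = 1.4 in², y = 4.2 in, Ī = 0.01867 in⁴.
Bottom flange (beyond web): 3.5 × 0.4, A = 1.4 in², y = 0.2 in, Ī = 0.01867 in⁴.
Centroid: ȳ = ΣA·y / ΣA = 2.2 in.
Transfer each piece to the centroidal x-axis using Ī + A·d² with d = y − 2.2:
  web: d = 0 in → contributes +3.549 in⁴
  top flange (beyond web): d = 2 in → contributes +5.619 in⁴
  bottom flange (beyond web): d = -2 in → contributes +5.619 in⁴
Total I = 14.79 in⁴.
For the y-axis: x̄ = 3.75 in.
Repeating about the centroidal y-axis gives I_y = 14.1 in⁴.
Polar second moment: J = I_x + I_y = 28.89 in⁴.

J ≈ 29 in⁴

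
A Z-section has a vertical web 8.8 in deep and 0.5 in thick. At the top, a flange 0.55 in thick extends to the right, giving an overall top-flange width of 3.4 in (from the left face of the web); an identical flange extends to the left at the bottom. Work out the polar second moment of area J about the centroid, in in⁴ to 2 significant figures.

Split into non-overlapping primitives; take the origin at the lower-left of the bounding box.
Web: 0.5 × 8.8, A = 4.4 in², y = 4.4 in, Ī = 28.39 in⁴.
Top flange (beyond web): 2.9 × 0.55, A = 1.595 in², y = 8.525 in, Ī = 0.04021 in⁴.
Bottom flange (beyond web): 2.9 × 0.55, A = 1.595 in², y = 0.275 in, Ī = 0.04021 in⁴.
Centroid: ȳ = ΣA·y / ΣA = 4.4 in.
Transfer each piece to the centroidal x-axis using Ī + A·d² with d = y − 4.4:
  web: d = 0 in → contributes +28.39 in⁴
  top flange (beyond web): d = 4.125 in → contributes +27.18 in⁴
  bottom flange (beyond web): d = -4.125 in → contributes +27.18 in⁴
Total I = 82.75 in⁴.
For the y-axis: x̄ = 3.15 in.
Repeating about the centroidal y-axis gives I_y = 11.55 in⁴.
Polar second moment: J = I_x + I_y = 94.3 in⁴.

J ≈ 94 in⁴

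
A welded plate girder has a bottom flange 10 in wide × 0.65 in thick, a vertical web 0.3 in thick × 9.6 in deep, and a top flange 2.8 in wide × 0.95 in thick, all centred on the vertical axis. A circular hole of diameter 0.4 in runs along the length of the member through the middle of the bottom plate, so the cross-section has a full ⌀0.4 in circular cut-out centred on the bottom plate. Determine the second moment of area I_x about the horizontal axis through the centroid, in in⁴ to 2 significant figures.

I_x ≈ 230 in⁴

Break the section into simple shapes (no overlaps), measuring from the bottom-left corner of the bounding box.
Bottom plate: 10 × 0.65, A = 6.5 in², y = 0.325 in, Ī = 0.2289 in⁴.
Web plate: 0.3 × 9.6, A = 2.88 in², y = 5.45 in, Ī = 22.12 in⁴.
Top plate: 2.8 × 0.95, A = 2.66 in², y = 10.73 in, Ī = 0.2001 in⁴.
Hole (subtracted): ⌀0.4, A = 0.1257 in², y = 0.325 in, Ī = 0.001257 in⁴.
Centroid: ȳ = ΣA·y / ΣA = 3.886 in.
Transfer each piece to the horizontal axis through the centroid using Ī + A·d² with d = y − 3.886:
  bottom plate: d = -3.561 in → contributes +82.64 in⁴
  web plate: d = 1.564 in → contributes +29.17 in⁴
  top plate: d = 6.839 in → contributes +124.6 in⁴
  hole: d = -3.561 in → contributes −1.595 in⁴
Total I = 234.8 in⁴.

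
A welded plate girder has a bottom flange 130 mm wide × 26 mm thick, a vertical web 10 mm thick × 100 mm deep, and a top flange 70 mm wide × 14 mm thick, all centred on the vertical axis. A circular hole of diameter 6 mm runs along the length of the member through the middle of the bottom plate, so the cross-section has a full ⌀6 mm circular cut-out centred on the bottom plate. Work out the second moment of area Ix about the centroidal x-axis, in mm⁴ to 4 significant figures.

Ix ≈ 1.300 × 10⁷ mm⁴

Decompose the section into non-overlapping parts with the origin at the bottom-left of its bounding rectangle.
Bottom plate: 130 × 26, A = 3 380 mm², y = 13 mm, Ī = 190 407 mm⁴.
Web plate: 10 × 100, A = 1 000 mm², y = 76 mm, Ī = 833 333 mm⁴.
Top plate: 70 × 14, A = 980 mm², y = 133 mm, Ī = 16006.7 mm⁴.
Hole (subtracted): ⌀6, A = 28.2743 mm², y = 13 mm, Ī = 63.6173 mm⁴.
Centroid: ȳ = ΣA·y / ΣA = 46.8727 mm.
Transfer each piece to the centroidal x-axis using Ī + A·d² with d = y − 46.8727:
  bottom plate: d = -33.8727 mm → contributes +4 068 485 mm⁴
  web plate: d = 29.1273 mm → contributes +1 681 732 mm⁴
  top plate: d = 86.1273 mm → contributes +7 285 558 mm⁴
  hole: d = -33.8727 mm → contributes −32504.5 mm⁴
Total I = 13 003 272 mm⁴.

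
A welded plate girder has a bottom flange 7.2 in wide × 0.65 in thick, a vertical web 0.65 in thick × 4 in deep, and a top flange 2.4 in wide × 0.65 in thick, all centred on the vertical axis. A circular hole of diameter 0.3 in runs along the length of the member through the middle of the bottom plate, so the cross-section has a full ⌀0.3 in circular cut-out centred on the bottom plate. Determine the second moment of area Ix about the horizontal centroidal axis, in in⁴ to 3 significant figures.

Ix ≈ 31.3 in⁴

Break the section into simple shapes (no overlaps), measuring from the bottom-left corner of the bounding box.
Bottom plate: 7.2 × 0.65, A = 4.68 in², y = 0.325 in, Ī = 0.16478 in⁴.
Web plate: 0.65 × 4, A = 2.6 in², y = 2.65 in, Ī = 3.4667 in⁴.
Top plate: 2.4 × 0.65, A = 1.56 in², y = 4.975 in, Ī = 0.054925 in⁴.
Hole (subtracted): ⌀0.3, A = 0.070686 in², y = 0.325 in, Ī = 0.00039761 in⁴.
Centroid: ȳ = ΣA·y / ΣA = 1.8415 in.
Transfer each piece to the horizontal centroidal axis using Ī + A·d² with d = y − 1.8415:
  bottom plate: d = -1.5165 in → contributes +10.928 in⁴
  web plate: d = 0.80846 in → contributes +5.1661 in⁴
  top plate: d = 3.1335 in → contributes +15.372 in⁴
  hole: d = -1.5165 in → contributes −0.16297 in⁴
Total I = 31.303 in⁴.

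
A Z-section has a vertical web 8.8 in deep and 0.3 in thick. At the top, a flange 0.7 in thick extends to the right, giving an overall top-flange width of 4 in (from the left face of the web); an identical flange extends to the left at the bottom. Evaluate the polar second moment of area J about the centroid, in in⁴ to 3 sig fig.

Treat the section as a set of non-overlapping primitives; coordinates are from the bounding-box lower-left.
Web: 0.3 × 8.8, A = 2.64 in², y = 4.4 in, Ī = 17.037 in⁴.
Top flange (beyond web): 3.7 × 0.7, A = 2.59 in², y = 8.45 in, Ī = 0.10576 in⁴.
Bottom flange (beyond web): 3.7 × 0.7, A = 2.59 in², y = 0.35 in, Ī = 0.10576 in⁴.
Centroid: ȳ = ΣA·y / ΣA = 4.4 in.
Transfer each piece to the centroidal x-axis using Ī + A·d² with d = y − 4.4:
  web: d = 0 in → contributes +17.037 in⁴
  top flange (beyond web): d = 4.05 in → contributes +42.588 in⁴
  bottom flange (beyond web): d = -4.05 in → contributes +42.588 in⁴
Total I = 102.21 in⁴.
For the y-axis: x̄ = 3.85 in.
Repeating about the centroidal y-axis gives I_y = 26.649 in⁴.
Polar second moment: J = I_x + I_y = 128.86 in⁴.

J ≈ 129 in⁴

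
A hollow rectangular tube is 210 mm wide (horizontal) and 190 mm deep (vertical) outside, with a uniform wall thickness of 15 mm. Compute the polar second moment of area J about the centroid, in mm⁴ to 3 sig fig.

J ≈ 1.27 × 10⁸ mm⁴

Split into non-overlapping primitives; take the origin at the lower-left of the bounding box.
Outer rectangle: 210 × 190, A = 39 900 mm², y = 95 mm, Ī = 120 032 500 mm⁴.
Inner void (subtracted): 180 × 160, A = 28 800 mm², y = 95 mm, Ī = 61 440 000 mm⁴.
By symmetry the centroid is at mid-height, ȳ = 95 mm.
All pieces are centred on the centroidal x-axis, so I = ΣĪ (holes subtracted) = 58 592 500 mm⁴.
Repeating about the centroidal y-axis gives I_y = 68 872 500 mm⁴.
Polar second moment: J = I_x + I_y = 127 465 000 mm⁴.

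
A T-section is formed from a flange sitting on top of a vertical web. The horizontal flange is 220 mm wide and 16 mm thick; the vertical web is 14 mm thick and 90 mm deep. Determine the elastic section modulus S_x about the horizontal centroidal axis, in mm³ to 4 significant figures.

Decompose the section into non-overlapping parts with the origin at the bottom-left of its bounding rectangle.
Flange: 220 × 16, A = 3 520 mm², y = 98 mm, Ī = 75093.3 mm⁴.
Web: 14 × 90, A = 1 260 mm², y = 45 mm, Ī = 850 500 mm⁴.
Centroid: ȳ = ΣA·y / ΣA = 84.0293 mm.
Transfer each piece to the horizontal centroidal axis using Ī + A·d² with d = y − 84.0293:
  flange: d = 13.9707 mm → contributes +762 130 mm⁴
  web: d = -39.0293 mm → contributes +2 769 840 mm⁴
Total I = 3 531 969 mm⁴.
Extreme fibre distance c = 84.0293 mm; S = I/c = 42032.6 mm³.

S_x ≈ 4.203 × 10⁴ mm³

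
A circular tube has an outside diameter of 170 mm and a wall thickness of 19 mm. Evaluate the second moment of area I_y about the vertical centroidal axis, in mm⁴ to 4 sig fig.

Decompose the section into non-overlapping parts with the origin at the bottom-left of its bounding rectangle.
Outer circle: ⌀170, A = 22 698 mm², x = 85 mm, Ī = 40 998 275 mm⁴.
Bore (subtracted): ⌀132, A = 13684.8 mm², x = 85 mm, Ī = 14 902 723 mm⁴.
By symmetry the centroid is at mid-width, x̄ = 85 mm.
All pieces are centred on the vertical centroidal axis, so I = ΣĪ (holes subtracted) = 26 095 552 mm⁴.

I_y ≈ 2.610 × 10⁷ mm⁴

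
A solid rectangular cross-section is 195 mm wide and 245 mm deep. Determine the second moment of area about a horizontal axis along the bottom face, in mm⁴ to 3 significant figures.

The section: 195 × 245, A = 47 775 mm², y = 122.5 mm, Ī = 238 974 531 mm⁴.
Transfer it to a horizontal axis along the bottom face using Ī + A·d² with d = y − 0:
  the section: d = 122.5 mm → contributes +955 898 125 mm⁴
Total I = 955 898 125 mm⁴.

I_base ≈ 9.56 × 10⁸ mm⁴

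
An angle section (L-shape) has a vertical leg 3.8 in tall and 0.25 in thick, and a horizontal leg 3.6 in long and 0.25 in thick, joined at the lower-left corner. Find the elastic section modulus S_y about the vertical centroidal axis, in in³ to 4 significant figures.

Split into non-overlapping primitives; take the origin at the lower-left of the bounding box.
Vertical leg: 0.25 × 3.8, A = 0.95 in², x = 0.125 in, Ī = 0.00494792 in⁴.
Horizontal leg (remainder): 3.35 × 0.25, A = 0.8375 in², x = 1.925 in, Ī = 0.783237 in⁴.
Centroid: x̄ = ΣA·x / ΣA = 0.968357 in.
Transfer each piece to the vertical centroidal axis using Ī + A·d² with d = x − 0.968357:
  vertical leg: d = -0.843357 in → contributes +0.680636 in⁴
  horizontal leg (remainder): d = 0.956643 in → contributes +1.54969 in⁴
Total I = 2.23032 in⁴.
Extreme fibre distance c = 2.63164 in; S = I/c = 0.847503 in³.

S_y ≈ 0.8475 in³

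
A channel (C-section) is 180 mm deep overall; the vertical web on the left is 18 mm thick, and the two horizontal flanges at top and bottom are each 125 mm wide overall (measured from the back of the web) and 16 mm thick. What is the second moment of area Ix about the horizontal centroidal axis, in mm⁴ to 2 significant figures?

Ix ≈ 3.2 × 10⁷ mm⁴

Decompose the section into non-overlapping parts with the origin at the bottom-left of its bounding rectangle.
Web: 18 × 180, A = 3 240 mm², y = 90 mm, Ī = 8 748 000 mm⁴.
Top flange (beyond web): 107 × 16, A = 1 712 mm², y = 172 mm, Ī = 36 523 mm⁴.
Bottom flange (beyond web): 107 × 16, A = 1 712 mm², y = 8 mm, Ī = 36 523 mm⁴.
By symmetry the centroid is at mid-height, ȳ = 90 mm.
Transfer each piece to the horizontal centroidal axis using Ī + A·d² with d = y − 90:
  web: d = 0 mm → contributes +8 748 000 mm⁴
  top flange (beyond web): d = 82 mm → contributes +11 548 011 mm⁴
  bottom flange (beyond web): d = -82 mm → contributes +11 548 011 mm⁴
Total I = 31 844 021 mm⁴.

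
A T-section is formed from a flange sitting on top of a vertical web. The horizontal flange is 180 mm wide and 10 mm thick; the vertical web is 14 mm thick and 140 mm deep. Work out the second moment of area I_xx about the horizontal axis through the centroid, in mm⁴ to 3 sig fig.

Break the section into simple shapes (no overlaps), measuring from the bottom-left corner of the bounding box.
Flange: 180 × 10, A = 1 800 mm², y = 145 mm, Ī = 15 000 mm⁴.
Web: 14 × 140, A = 1 960 mm², y = 70 mm, Ī = 3 201 333 mm⁴.
Centroid: ȳ = ΣA·y / ΣA = 105.9 mm.
Transfer each piece to the horizontal axis through the centroid using Ī + A·d² with d = y − 105.9:
  flange: d = 39.096 mm → contributes +2 766 259 mm⁴
  web: d = -35.904 mm → contributes +5 728 000 mm⁴
Total I = 8 494 259 mm⁴.

I_xx ≈ 8.49 × 10⁶ mm⁴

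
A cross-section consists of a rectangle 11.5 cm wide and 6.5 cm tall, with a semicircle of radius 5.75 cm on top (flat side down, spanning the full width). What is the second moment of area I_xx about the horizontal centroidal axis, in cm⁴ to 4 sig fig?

I_xx ≈ 1375 cm⁴

Decompose the section into non-overlapping parts with the origin at the bottom-left of its bounding rectangle.
Rectangular body: 11.5 × 6.5, A = 74.75 cm², y = 3.25 cm, Ī = 263.182 cm⁴.
Semicircular cap: semicircle r = 5.75, A = 51.9345 cm², y = 8.94038 cm, Ī = 119.979 cm⁴.
Centroid: ȳ = ΣA·y / ΣA = 5.58278 cm.
Transfer each piece to the horizontal centroidal axis using Ī + A·d² with d = y − 5.58278:
  rectangular body: d = -2.33278 cm → contributes +669.96 cm⁴
  semicircular cap: d = 3.3576 cm → contributes +705.46 cm⁴
Total I = 1375.42 cm⁴.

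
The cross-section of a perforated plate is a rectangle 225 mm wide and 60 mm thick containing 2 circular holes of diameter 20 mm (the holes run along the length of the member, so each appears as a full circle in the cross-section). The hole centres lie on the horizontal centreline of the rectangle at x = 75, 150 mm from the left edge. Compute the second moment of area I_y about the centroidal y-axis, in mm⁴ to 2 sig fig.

Break the section into simple shapes (no overlaps), measuring from the bottom-left corner of the bounding box.
Plate: 225 × 60, A = 13 500 mm², x = 112.5 mm, Ī = 56 953 125 mm⁴.
Hole 1 (subtracted): ⌀20, A = 314.2 mm², x = 75 mm, Ī = 7 854 mm⁴.
Hole 2 (subtracted): ⌀20, A = 314.2 mm², x = 150 mm, Ī = 7 854 mm⁴.
By symmetry the centroid is at mid-width, x̄ = 112.5 mm.
Transfer each piece to the centroidal y-axis using Ī + A·d² with d = x − 112.5:
  plate: d = 0 mm → contributes +56 953 125 mm⁴
  hole 1: d = -37.5 mm → contributes −449 640 mm⁴
  hole 2: d = 37.5 mm → contributes −449 640 mm⁴
Total I = 56 053 844 mm⁴.

I_y ≈ 5.6 × 10⁷ mm⁴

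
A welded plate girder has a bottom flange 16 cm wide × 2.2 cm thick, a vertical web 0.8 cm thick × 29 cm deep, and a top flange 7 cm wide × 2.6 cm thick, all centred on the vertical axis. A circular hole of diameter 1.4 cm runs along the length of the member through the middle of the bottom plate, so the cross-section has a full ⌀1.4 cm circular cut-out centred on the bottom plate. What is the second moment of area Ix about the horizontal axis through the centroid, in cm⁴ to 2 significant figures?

Ix ≈ 1.4 × 10⁴ cm⁴

Break the section into simple shapes (no overlaps), measuring from the bottom-left corner of the bounding box.
Bottom plate: 16 × 2.2, A = 35.2 cm², y = 1.1 cm, Ī = 14.2 cm⁴.
Web plate: 0.8 × 29, A = 23.2 cm², y = 16.7 cm, Ī = 1 626 cm⁴.
Top plate: 7 × 2.6, A = 18.2 cm², y = 32.5 cm, Ī = 10.25 cm⁴.
Hole (subtracted): ⌀1.4, A = 1.539 cm², y = 1.1 cm, Ī = 0.1886 cm⁴.
Centroid: ȳ = ΣA·y / ΣA = 13.54 cm.
Transfer each piece to the horizontal axis through the centroid using Ī + A·d² with d = y − 13.54:
  bottom plate: d = -12.44 cm → contributes +5 457 cm⁴
  web plate: d = 3.165 cm → contributes +1 858 cm⁴
  top plate: d = 18.96 cm → contributes +6 556 cm⁴
  hole: d = -12.44 cm → contributes −238.2 cm⁴
Total I = 13 634 cm⁴.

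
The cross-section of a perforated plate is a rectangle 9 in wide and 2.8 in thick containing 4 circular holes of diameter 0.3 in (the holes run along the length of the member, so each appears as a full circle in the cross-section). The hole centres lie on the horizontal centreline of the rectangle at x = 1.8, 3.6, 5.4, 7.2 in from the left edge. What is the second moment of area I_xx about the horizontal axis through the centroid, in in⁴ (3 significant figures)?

I_xx ≈ 16.5 in⁴

Decompose the section into non-overlapping parts with the origin at the bottom-left of its bounding rectangle.
Plate: 9 × 2.8, A = 25.2 in², y = 1.4 in, Ī = 16.464 in⁴.
Hole 1 (subtracted): ⌀0.3, A = 0.070686 in², y = 1.4 in, Ī = 0.00039761 in⁴.
Hole 2 (subtracted): ⌀0.3, A = 0.070686 in², y = 1.4 in, Ī = 0.00039761 in⁴.
Hole 3 (subtracted): ⌀0.3, A = 0.070686 in², y = 1.4 in, Ī = 0.00039761 in⁴.
Hole 4 (subtracted): ⌀0.3, A = 0.070686 in², y = 1.4 in, Ī = 0.00039761 in⁴.
By symmetry the centroid is at mid-height, ȳ = 1.4 in.
All pieces are centred on the horizontal axis through the centroid, so I = ΣĪ (holes subtracted) = 16.462 in⁴.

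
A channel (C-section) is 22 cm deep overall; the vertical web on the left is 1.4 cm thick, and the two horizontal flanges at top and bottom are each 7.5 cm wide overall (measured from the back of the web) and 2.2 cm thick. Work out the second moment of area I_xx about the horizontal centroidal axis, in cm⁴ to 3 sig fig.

Break the section into simple shapes (no overlaps), measuring from the bottom-left corner of the bounding box.
Web: 1.4 × 22, A = 30.8 cm², y = 11 cm, Ī = 1242.3 cm⁴.
Top flange (beyond web): 6.1 × 2.2, A = 13.42 cm², y = 20.9 cm, Ī = 5.4127 cm⁴.
Bottom flange (beyond web): 6.1 × 2.2, A = 13.42 cm², y = 1.1 cm, Ī = 5.4127 cm⁴.
By symmetry the centroid is at mid-height, ȳ = 11 cm.
Transfer each piece to the horizontal centroidal axis using Ī + A·d² with d = y − 11:
  web: d = 0 cm → contributes +1242.3 cm⁴
  top flange (beyond web): d = 9.9 cm → contributes +1320.7 cm⁴
  bottom flange (beyond web): d = -9.9 cm → contributes +1320.7 cm⁴
Total I = 3883.7 cm⁴.

I_xx ≈ 3880 cm⁴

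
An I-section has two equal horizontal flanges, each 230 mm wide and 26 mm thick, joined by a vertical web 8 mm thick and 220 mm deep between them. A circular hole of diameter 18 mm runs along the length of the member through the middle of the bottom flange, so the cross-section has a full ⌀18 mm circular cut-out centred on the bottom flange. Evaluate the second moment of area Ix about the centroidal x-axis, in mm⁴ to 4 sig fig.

Ix ≈ 1.848 × 10⁸ mm⁴

Split into non-overlapping primitives; take the origin at the lower-left of the bounding box.
Bottom flange: 230 × 26, A = 5 980 mm², y = 13 mm, Ī = 336 873 mm⁴.
Web: 8 × 220, A = 1 760 mm², y = 136 mm, Ī = 7 098 667 mm⁴.
Top flange: 230 × 26, A = 5 980 mm², y = 259 mm, Ī = 336 873 mm⁴.
Hole (subtracted): ⌀18, A = 254.469 mm², y = 13 mm, Ī = 5 153 mm⁴.
Centroid: ȳ = ΣA·y / ΣA = 138.324 mm.
Transfer each piece to the centroidal x-axis using Ī + A·d² with d = y − 138.324:
  bottom flange: d = -125.324 mm → contributes +94 260 026 mm⁴
  web: d = -2.32443 mm → contributes +7 108 176 mm⁴
  top flange: d = 120.676 mm → contributes +87 421 180 mm⁴
  hole: d = -125.324 mm → contributes −4 001 897 mm⁴
Total I = 184 787 485 mm⁴.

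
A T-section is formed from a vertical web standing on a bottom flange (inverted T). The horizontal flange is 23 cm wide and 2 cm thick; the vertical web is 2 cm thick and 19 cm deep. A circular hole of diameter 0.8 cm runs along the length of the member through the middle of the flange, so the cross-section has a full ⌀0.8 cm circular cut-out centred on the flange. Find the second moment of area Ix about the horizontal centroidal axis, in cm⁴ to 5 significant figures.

Ix ≈ 3441.3 cm⁴

Break the section into simple shapes (no overlaps), measuring from the bottom-left corner of the bounding box.
Flange: 23 × 2, A = 46 cm², y = 1 cm, Ī = 15.33333 cm⁴.
Web: 2 × 19, A = 38 cm², y = 11.5 cm, Ī = 1143.167 cm⁴.
Hole (subtracted): ⌀0.8, A = 0.5026548 cm², y = 1 cm, Ī = 0.02010619 cm⁴.
Centroid: ȳ = ΣA·y / ΣA = 5.778595 cm.
Transfer each piece to the horizontal centroidal axis using Ī + A·d² with d = y − 5.778595:
  flange: d = -4.778595 cm → contributes +1065.742 cm⁴
  web: d = 5.721405 cm → contributes +2387.077 cm⁴
  hole: d = -4.778595 cm → contributes −11.49821 cm⁴
Total I = 3441.32 cm⁴.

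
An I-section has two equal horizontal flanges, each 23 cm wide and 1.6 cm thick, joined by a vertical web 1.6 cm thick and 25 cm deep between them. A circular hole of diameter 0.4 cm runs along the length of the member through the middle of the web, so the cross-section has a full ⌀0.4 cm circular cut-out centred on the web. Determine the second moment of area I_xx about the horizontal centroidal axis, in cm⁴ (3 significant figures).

Decompose the section into non-overlapping parts with the origin at the bottom-left of its bounding rectangle.
Bottom flange: 23 × 1.6, A = 36.8 cm², y = 0.8 cm, Ī = 7.8507 cm⁴.
Web: 1.6 × 25, A = 40 cm², y = 14.1 cm, Ī = 2083.3 cm⁴.
Top flange: 23 × 1.6, A = 36.8 cm², y = 27.4 cm, Ī = 7.8507 cm⁴.
Hole (subtracted): ⌀0.4, A = 0.12566 cm², y = 14.1 cm, Ī = 0.0012566 cm⁴.
By symmetry the centroid is at mid-height, ȳ = 14.1 cm.
Transfer each piece to the horizontal centroidal axis using Ī + A·d² with d = y − 14.1:
  bottom flange: d = -13.3 cm → contributes +6517.4 cm⁴
  web: d = 0 cm → contributes +2083.3 cm⁴
  top flange: d = 13.3 cm → contributes +6517.4 cm⁴
  hole: d = 0 cm → contributes −0.0012566 cm⁴
Total I = 15 118 cm⁴.

I_xx ≈ 1.51 × 10⁴ cm⁴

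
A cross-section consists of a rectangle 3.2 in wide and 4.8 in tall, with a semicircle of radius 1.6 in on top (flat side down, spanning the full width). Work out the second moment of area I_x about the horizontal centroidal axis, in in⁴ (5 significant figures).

Treat the section as a set of non-overlapping primitives; coordinates are from the bounding-box lower-left.
Rectangular body: 3.2 × 4.8, A = 15.36 in², y = 2.4 in, Ī = 29.4912 in⁴.
Semicircular cap: semicircle r = 1.6, A = 4.021239 in², y = 5.479061 in, Ī = 0.7193032 in⁴.
Centroid: ȳ = ΣA·y / ΣA = 3.038847 in.
Transfer each piece to the horizontal centroidal axis using Ī + A·d² with d = y − 3.038847:
  rectangular body: d = -0.6388466 in → contributes +35.76 in⁴
  semicircular cap: d = 2.440214 in → contributes +24.66436 in⁴
Total I = 60.42436 in⁴.

I_x ≈ 60.424 in⁴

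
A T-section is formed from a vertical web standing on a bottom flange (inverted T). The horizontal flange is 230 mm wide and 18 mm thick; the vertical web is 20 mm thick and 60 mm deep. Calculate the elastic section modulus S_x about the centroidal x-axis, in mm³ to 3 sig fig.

S_x ≈ 3.13 × 10⁴ mm³

Treat the section as a set of non-overlapping primitives; coordinates are from the bounding-box lower-left.
Flange: 230 × 18, A = 4 140 mm², y = 9 mm, Ī = 111 780 mm⁴.
Web: 20 × 60, A = 1 200 mm², y = 48 mm, Ī = 360 000 mm⁴.
Centroid: ȳ = ΣA·y / ΣA = 17.764 mm.
Transfer each piece to the centroidal x-axis using Ī + A·d² with d = y − 17.764:
  flange: d = -8.764 mm → contributes +429 767 mm⁴
  web: d = 30.236 mm → contributes +1 457 056 mm⁴
Total I = 1 886 823 mm⁴.
Extreme fibre distance c = 60.236 mm; S = I/c = 31 324 mm³.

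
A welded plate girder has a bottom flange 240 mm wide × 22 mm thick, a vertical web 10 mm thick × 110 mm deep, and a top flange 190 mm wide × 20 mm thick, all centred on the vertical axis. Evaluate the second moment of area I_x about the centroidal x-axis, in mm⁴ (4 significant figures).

I_x ≈ 3.949 × 10⁷ mm⁴

Treat the section as a set of non-overlapping primitives; coordinates are from the bounding-box lower-left.
Bottom plate: 240 × 22, A = 5 280 mm², y = 11 mm, Ī = 212 960 mm⁴.
Web plate: 10 × 110, A = 1 100 mm², y = 77 mm, Ī = 1 109 167 mm⁴.
Top plate: 190 × 20, A = 3 800 mm², y = 142 mm, Ī = 126 667 mm⁴.
Centroid: ȳ = ΣA·y / ΣA = 67.0314 mm.
Transfer each piece to the centroidal x-axis using Ī + A·d² with d = y − 67.0314:
  bottom plate: d = -56.0314 mm → contributes +16 789 634 mm⁴
  web plate: d = 9.96857 mm → contributes +1 218 476 mm⁴
  top plate: d = 74.9686 mm → contributes +21 483 753 mm⁴
Total I = 39 491 863 mm⁴.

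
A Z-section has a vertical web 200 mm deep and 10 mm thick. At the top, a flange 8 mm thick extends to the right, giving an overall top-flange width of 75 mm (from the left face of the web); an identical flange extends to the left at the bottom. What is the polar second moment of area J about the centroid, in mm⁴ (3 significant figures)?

Treat the section as a set of non-overlapping primitives; coordinates are from the bounding-box lower-left.
Web: 10 × 200, A = 2 000 mm², y = 100 mm, Ī = 6 666 667 mm⁴.
Top flange (beyond web): 65 × 8, A = 520 mm², y = 196 mm, Ī = 2773.3 mm⁴.
Bottom flange (beyond web): 65 × 8, A = 520 mm², y = 4 mm, Ī = 2773.3 mm⁴.
Centroid: ȳ = ΣA·y / ΣA = 100 mm.
Transfer each piece to the centroidal x-axis using Ī + A·d² with d = y − 100:
  web: d = 0 mm → contributes +6 666 667 mm⁴
  top flange (beyond web): d = 96 mm → contributes +4 795 093 mm⁴
  bottom flange (beyond web): d = -96 mm → contributes +4 795 093 mm⁴
Total I = 16 256 853 mm⁴.
For the y-axis: x̄ = 70 mm.
Repeating about the centroidal y-axis gives I_y = 1 845 333 mm⁴.
Polar second moment: J = I_x + I_y = 18 102 187 mm⁴.

J ≈ 1.81 × 10⁷ mm⁴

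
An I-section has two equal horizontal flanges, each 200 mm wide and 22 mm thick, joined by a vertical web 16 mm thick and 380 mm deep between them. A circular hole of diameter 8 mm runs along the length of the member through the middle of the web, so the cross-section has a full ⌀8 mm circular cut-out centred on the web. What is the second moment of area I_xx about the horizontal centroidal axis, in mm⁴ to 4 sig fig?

Break the section into simple shapes (no overlaps), measuring from the bottom-left corner of the bounding box.
Bottom flange: 200 × 22, A = 4 400 mm², y = 11 mm, Ī = 177 467 mm⁴.
Web: 16 × 380, A = 6 080 mm², y = 212 mm, Ī = 73 162 667 mm⁴.
Top flange: 200 × 22, A = 4 400 mm², y = 413 mm, Ī = 177 467 mm⁴.
Hole (subtracted): ⌀8, A = 50.2655 mm², y = 212 mm, Ī = 201.062 mm⁴.
By symmetry the centroid is at mid-height, ȳ = 212 mm.
Transfer each piece to the horizontal centroidal axis using Ī + A·d² with d = y − 212:
  bottom flange: d = -201 mm → contributes +177 941 867 mm⁴
  web: d = 0 mm → contributes +73 162 667 mm⁴
  top flange: d = 201 mm → contributes +177 941 867 mm⁴
  hole: d = 0 mm → contributes −201.062 mm⁴
Total I = 429 046 199 mm⁴.

I_xx ≈ 4.290 × 10⁸ mm⁴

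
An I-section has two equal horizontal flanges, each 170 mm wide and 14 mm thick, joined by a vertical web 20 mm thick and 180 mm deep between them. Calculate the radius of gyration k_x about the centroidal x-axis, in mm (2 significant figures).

Break the section into simple shapes (no overlaps), measuring from the bottom-left corner of the bounding box.
Bottom flange: 170 × 14, A = 2 380 mm², y = 7 mm, Ī = 38 873 mm⁴.
Web: 20 × 180, A = 3 600 mm², y = 104 mm, Ī = 9 720 000 mm⁴.
Top flange: 170 × 14, A = 2 380 mm², y = 201 mm, Ī = 38 873 mm⁴.
By symmetry the centroid is at mid-height, ȳ = 104 mm.
Transfer each piece to the centroidal x-axis using Ī + A·d² with d = y − 104:
  bottom flange: d = -97 mm → contributes +22 432 293 mm⁴
  web: d = 0 mm → contributes +9 720 000 mm⁴
  top flange: d = 97 mm → contributes +22 432 293 mm⁴
Total I = 54 584 587 mm⁴.
Radius of gyration: k = √(I/A) = √(54 584 587 / 8 360) = 80.8 mm.

k_x ≈ 81 mm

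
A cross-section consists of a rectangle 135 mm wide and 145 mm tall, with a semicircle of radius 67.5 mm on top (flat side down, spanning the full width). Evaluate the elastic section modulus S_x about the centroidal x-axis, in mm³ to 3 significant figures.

Break the section into simple shapes (no overlaps), measuring from the bottom-left corner of the bounding box.
Rectangular body: 135 × 145, A = 19 575 mm², y = 72.5 mm, Ī = 34 297 031 mm⁴.
Semicircular cap: semicircle r = 67.5, A = 7156.9 mm², y = 173.65 mm, Ī = 2 278 490 mm⁴.
Centroid: ȳ = ΣA·y / ΣA = 99.58 mm.
Transfer each piece to the centroidal x-axis using Ī + A·d² with d = y − 99.58:
  rectangular body: d = -27.08 mm → contributes +48 652 233 mm⁴
  semicircular cap: d = 74.068 mm → contributes +41 541 504 mm⁴
Total I = 90 193 737 mm⁴.
Extreme fibre distance c = 112.92 mm; S = I/c = 798 742 mm³.

S_x ≈ 7.99 × 10⁵ mm³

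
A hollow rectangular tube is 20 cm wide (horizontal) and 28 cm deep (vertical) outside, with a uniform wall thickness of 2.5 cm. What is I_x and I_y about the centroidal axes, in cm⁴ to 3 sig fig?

I_x ≈ 2.14 × 10⁴ cm⁴, I_y ≈ 1.22 × 10⁴ cm⁴

Break the section into simple shapes (no overlaps), measuring from the bottom-left corner of the bounding box.
Outer rectangle: 20 × 28, A = 560 cm², y = 14 cm, Ī = 36 587 cm⁴.
Inner void (subtracted): 15 × 23, A = 345 cm², y = 14 cm, Ī = 15 209 cm⁴.
By symmetry the centroid is at mid-height, ȳ = 14 cm.
All pieces are centred on the centroidal x-axis, so I = ΣĪ (holes subtracted) = 21 378 cm⁴.
Repeating about the centroidal y-axis gives I_y = 12 198 cm⁴.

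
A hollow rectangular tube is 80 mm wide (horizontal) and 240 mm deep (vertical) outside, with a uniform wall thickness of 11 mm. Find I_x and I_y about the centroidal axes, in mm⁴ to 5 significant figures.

I_x ≈ 4.2086 × 10⁷ mm⁴, I_y ≈ 6.6955 × 10⁶ mm⁴

Decompose the section into non-overlapping parts with the origin at the bottom-left of its bounding rectangle.
Outer rectangle: 80 × 240, A = 19 200 mm², y = 120 mm, Ī = 92 160 000 mm⁴.
Inner void (subtracted): 58 × 218, A = 12 644 mm², y = 120 mm, Ī = 50 074 455 mm⁴.
By symmetry the centroid is at mid-height, ȳ = 120 mm.
All pieces are centred on the centroidal x-axis, so I = ΣĪ (holes subtracted) = 42 085 545 mm⁴.
Repeating about the centroidal y-axis gives I_y = 6 695 465 mm⁴.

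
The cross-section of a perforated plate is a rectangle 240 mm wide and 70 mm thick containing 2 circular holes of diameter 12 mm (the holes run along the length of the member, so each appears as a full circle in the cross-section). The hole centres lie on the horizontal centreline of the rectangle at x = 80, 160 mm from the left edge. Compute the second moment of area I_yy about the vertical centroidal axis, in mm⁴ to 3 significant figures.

Break the section into simple shapes (no overlaps), measuring from the bottom-left corner of the bounding box.
Plate: 240 × 70, A = 16 800 mm², x = 120 mm, Ī = 80 640 000 mm⁴.
Hole 1 (subtracted): ⌀12, A = 113.1 mm², x = 80 mm, Ī = 1017.9 mm⁴.
Hole 2 (subtracted): ⌀12, A = 113.1 mm², x = 160 mm, Ī = 1017.9 mm⁴.
By symmetry the centroid is at mid-width, x̄ = 120 mm.
Transfer each piece to the vertical centroidal axis using Ī + A·d² with d = x − 120:
  plate: d = 0 mm → contributes +80 640 000 mm⁴
  hole 1: d = -40 mm → contributes −181 974 mm⁴
  hole 2: d = 40 mm → contributes −181 974 mm⁴
Total I = 80 276 053 mm⁴.

I_yy ≈ 8.03 × 10⁷ mm⁴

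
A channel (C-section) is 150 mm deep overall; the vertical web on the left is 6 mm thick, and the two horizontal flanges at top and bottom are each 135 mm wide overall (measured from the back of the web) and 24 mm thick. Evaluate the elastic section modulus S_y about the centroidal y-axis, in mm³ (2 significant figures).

Treat the section as a set of non-overlapping primitives; coordinates are from the bounding-box lower-left.
Web: 6 × 150, A = 900 mm², x = 3 mm, Ī = 2 700 mm⁴.
Top flange (beyond web): 129 × 24, A = 3 096 mm², x = 70.5 mm, Ī = 4 293 378 mm⁴.
Bottom flange (beyond web): 129 × 24, A = 3 096 mm², x = 70.5 mm, Ī = 4 293 378 mm⁴.
Centroid: x̄ = ΣA·x / ΣA = 61.93 mm.
Transfer each piece to the centroidal y-axis using Ī + A·d² with d = x − 61.93:
  web: d = -58.93 mm → contributes +3 128 596 mm⁴
  top flange (beyond web): d = 8.566 mm → contributes +4 520 551 mm⁴
  bottom flange (beyond web): d = 8.566 mm → contributes +4 520 551 mm⁴
Total I = 12 169 697 mm⁴.
Extreme fibre distance c = 73.07 mm; S = I/c = 166 558 mm³.

S_y ≈ 1.7 × 10⁵ mm³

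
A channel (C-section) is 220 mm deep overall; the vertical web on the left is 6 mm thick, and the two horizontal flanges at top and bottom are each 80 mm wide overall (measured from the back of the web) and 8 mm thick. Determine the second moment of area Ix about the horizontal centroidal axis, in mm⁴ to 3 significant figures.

Split into non-overlapping primitives; take the origin at the lower-left of the bounding box.
Web: 6 × 220, A = 1 320 mm², y = 110 mm, Ī = 5 324 000 mm⁴.
Top flange (beyond web): 74 × 8, A = 592 mm², y = 216 mm, Ī = 3157.3 mm⁴.
Bottom flange (beyond web): 74 × 8, A = 592 mm², y = 4 mm, Ī = 3157.3 mm⁴.
By symmetry the centroid is at mid-height, ȳ = 110 mm.
Transfer each piece to the horizontal centroidal axis using Ī + A·d² with d = y − 110:
  web: d = 0 mm → contributes +5 324 000 mm⁴
  top flange (beyond web): d = 106 mm → contributes +6 654 869 mm⁴
  bottom flange (beyond web): d = -106 mm → contributes +6 654 869 mm⁴
Total I = 18 633 739 mm⁴.

Ix ≈ 1.86 × 10⁷ mm⁴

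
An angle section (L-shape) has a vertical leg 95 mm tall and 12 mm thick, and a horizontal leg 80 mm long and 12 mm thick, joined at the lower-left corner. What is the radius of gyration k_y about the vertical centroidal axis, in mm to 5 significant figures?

k_y ≈ 23.596 mm

Break the section into simple shapes (no overlaps), measuring from the bottom-left corner of the bounding box.
Vertical leg: 12 × 95, A = 1 140 mm², x = 6 mm, Ī = 13 680 mm⁴.
Horizontal leg (remainder): 68 × 12, A = 816 mm², x = 46 mm, Ī = 314 432 mm⁴.
Centroid: x̄ = ΣA·x / ΣA = 22.68712 mm.
Transfer each piece to the vertical centroidal axis using Ī + A·d² with d = x − 22.68712:
  vertical leg: d = -16.68712 mm → contributes +331124.2 mm⁴
  horizontal leg (remainder): d = 23.31288 mm → contributes +757920.3 mm⁴
Total I = 1 089 045 mm⁴.
Radius of gyration: k = √(I/A) = √(1 089 045 / 1 956) = 23.596 mm.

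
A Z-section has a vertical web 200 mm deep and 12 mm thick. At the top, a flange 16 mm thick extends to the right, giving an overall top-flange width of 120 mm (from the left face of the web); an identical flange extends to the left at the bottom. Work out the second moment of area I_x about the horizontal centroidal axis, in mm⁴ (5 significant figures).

Treat the section as a set of non-overlapping primitives; coordinates are from the bounding-box lower-left.
Web: 12 × 200, A = 2 400 mm², y = 100 mm, Ī = 8 000 000 mm⁴.
Top flange (beyond web): 108 × 16, A = 1 728 mm², y = 192 mm, Ī = 36 864 mm⁴.
Bottom flange (beyond web): 108 × 16, A = 1 728 mm², y = 8 mm, Ī = 36 864 mm⁴.
Centroid: ȳ = ΣA·y / ΣA = 100 mm.
Transfer each piece to the horizontal centroidal axis using Ī + A·d² with d = y − 100:
  web: d = 0 mm → contributes +8 000 000 mm⁴
  top flange (beyond web): d = 92 mm → contributes +14 662 656 mm⁴
  bottom flange (beyond web): d = -92 mm → contributes +14 662 656 mm⁴
Total I = 37 325 312 mm⁴.

I_x ≈ 3.7325 × 10⁷ mm⁴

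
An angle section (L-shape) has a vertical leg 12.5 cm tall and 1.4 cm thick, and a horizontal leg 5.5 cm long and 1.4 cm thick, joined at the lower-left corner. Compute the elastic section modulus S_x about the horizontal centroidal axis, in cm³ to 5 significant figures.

S_x ≈ 47.494 cm³

Treat the section as a set of non-overlapping primitives; coordinates are from the bounding-box lower-left.
Vertical leg: 1.4 × 12.5, A = 17.5 cm², y = 6.25 cm, Ī = 227.8646 cm⁴.
Horizontal leg (remainder): 4.1 × 1.4, A = 5.74 cm², y = 0.7 cm, Ī = 0.9375333 cm⁴.
Centroid: ȳ = ΣA·y / ΣA = 4.879217 cm.
Transfer each piece to the horizontal centroidal axis using Ī + A·d² with d = y − 4.879217:
  vertical leg: d = 1.370783 cm → contributes +260.7479 cm⁴
  horizontal leg (remainder): d = -4.179217 cm → contributes +101.1915 cm⁴
Total I = 361.9394 cm⁴.
Extreme fibre distance c = 7.620783 cm; S = I/c = 47.49373 cm³.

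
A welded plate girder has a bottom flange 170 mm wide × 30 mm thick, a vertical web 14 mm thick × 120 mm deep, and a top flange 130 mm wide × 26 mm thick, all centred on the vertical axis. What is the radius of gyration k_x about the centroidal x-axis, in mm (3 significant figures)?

k_x ≈ 68.4 mm

Treat the section as a set of non-overlapping primitives; coordinates are from the bounding-box lower-left.
Bottom plate: 170 × 30, A = 5 100 mm², y = 15 mm, Ī = 382 500 mm⁴.
Web plate: 14 × 120, A = 1 680 mm², y = 90 mm, Ī = 2 016 000 mm⁴.
Top plate: 130 × 26, A = 3 380 mm², y = 163 mm, Ī = 190 407 mm⁴.
Centroid: ȳ = ΣA·y / ΣA = 76.638 mm.
Transfer each piece to the centroidal x-axis using Ī + A·d² with d = y − 76.638:
  bottom plate: d = -61.638 mm → contributes +19 758 511 mm⁴
  web plate: d = 13.362 mm → contributes +2 315 962 mm⁴
  top plate: d = 86.362 mm → contributes +25 399 901 mm⁴
Total I = 47 474 374 mm⁴.
Radius of gyration: k = √(I/A) = √(47 474 374 / 10 160) = 68.357 mm.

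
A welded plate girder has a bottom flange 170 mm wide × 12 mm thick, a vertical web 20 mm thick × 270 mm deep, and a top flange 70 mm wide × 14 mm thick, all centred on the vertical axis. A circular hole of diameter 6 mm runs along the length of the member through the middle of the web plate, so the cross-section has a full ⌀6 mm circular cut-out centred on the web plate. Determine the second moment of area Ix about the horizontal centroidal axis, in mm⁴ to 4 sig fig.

Ix ≈ 9.054 × 10⁷ mm⁴

Treat the section as a set of non-overlapping primitives; coordinates are from the bounding-box lower-left.
Bottom plate: 170 × 12, A = 2 040 mm², y = 6 mm, Ī = 24 480 mm⁴.
Web plate: 20 × 270, A = 5 400 mm², y = 147 mm, Ī = 32 805 000 mm⁴.
Top plate: 70 × 14, A = 980 mm², y = 289 mm, Ī = 16006.7 mm⁴.
Hole (subtracted): ⌀6, A = 28.2743 mm², y = 147 mm, Ī = 63.6173 mm⁴.
Centroid: ȳ = ΣA·y / ΣA = 129.306 mm.
Transfer each piece to the horizontal centroidal axis using Ī + A·d² with d = y − 129.306:
  bottom plate: d = -123.306 mm → contributes +31 041 586 mm⁴
  web plate: d = 17.6936 mm → contributes +34 495 547 mm⁴
  top plate: d = 159.694 mm → contributes +25 008 018 mm⁴
  hole: d = 17.6936 mm → contributes −8915.3 mm⁴
Total I = 90 536 234 mm⁴.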